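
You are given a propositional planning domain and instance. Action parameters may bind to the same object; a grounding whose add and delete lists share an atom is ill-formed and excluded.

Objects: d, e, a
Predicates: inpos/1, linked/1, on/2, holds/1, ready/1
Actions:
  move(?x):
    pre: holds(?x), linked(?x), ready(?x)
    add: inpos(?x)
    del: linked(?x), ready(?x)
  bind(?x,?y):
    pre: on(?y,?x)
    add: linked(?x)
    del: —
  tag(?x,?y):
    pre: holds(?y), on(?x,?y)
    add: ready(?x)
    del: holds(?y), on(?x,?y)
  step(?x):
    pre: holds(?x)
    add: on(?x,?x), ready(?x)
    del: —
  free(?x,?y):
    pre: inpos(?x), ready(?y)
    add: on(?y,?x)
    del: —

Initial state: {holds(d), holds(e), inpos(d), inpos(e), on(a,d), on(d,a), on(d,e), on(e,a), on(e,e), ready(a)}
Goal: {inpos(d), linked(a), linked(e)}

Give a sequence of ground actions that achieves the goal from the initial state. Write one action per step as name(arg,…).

bind(e,d); bind(a,d)

1. bind(e,d)  →  {holds(d), holds(e), inpos(d), inpos(e), linked(e), on(a,d), on(d,a), on(d,e), on(e,a), on(e,e), ready(a)}
2. bind(a,d)  →  {holds(d), holds(e), inpos(d), inpos(e), linked(a), linked(e), on(a,d), on(d,a), on(d,e), on(e,a), on(e,e), ready(a)}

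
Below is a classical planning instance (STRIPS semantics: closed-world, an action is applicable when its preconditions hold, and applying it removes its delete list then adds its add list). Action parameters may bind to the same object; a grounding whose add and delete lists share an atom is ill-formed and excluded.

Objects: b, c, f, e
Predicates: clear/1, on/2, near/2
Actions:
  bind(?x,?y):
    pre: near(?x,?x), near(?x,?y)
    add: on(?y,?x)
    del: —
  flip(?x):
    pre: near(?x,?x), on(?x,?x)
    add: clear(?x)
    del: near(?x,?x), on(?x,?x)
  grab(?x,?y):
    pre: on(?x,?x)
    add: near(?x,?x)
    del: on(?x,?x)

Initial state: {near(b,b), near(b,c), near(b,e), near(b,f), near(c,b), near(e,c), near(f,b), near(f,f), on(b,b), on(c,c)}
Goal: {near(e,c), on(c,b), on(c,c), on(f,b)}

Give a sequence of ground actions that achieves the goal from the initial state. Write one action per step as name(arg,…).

1. bind(b,c)  →  {near(b,b), near(b,c), near(b,e), near(b,f), near(c,b), near(e,c), near(f,b), near(f,f), on(b,b), on(c,b), on(c,c)}
2. bind(b,f)  →  {near(b,b), near(b,c), near(b,e), near(b,f), near(c,b), near(e,c), near(f,b), near(f,f), on(b,b), on(c,b), on(c,c), on(f,b)}

bind(b,c); bind(b,f)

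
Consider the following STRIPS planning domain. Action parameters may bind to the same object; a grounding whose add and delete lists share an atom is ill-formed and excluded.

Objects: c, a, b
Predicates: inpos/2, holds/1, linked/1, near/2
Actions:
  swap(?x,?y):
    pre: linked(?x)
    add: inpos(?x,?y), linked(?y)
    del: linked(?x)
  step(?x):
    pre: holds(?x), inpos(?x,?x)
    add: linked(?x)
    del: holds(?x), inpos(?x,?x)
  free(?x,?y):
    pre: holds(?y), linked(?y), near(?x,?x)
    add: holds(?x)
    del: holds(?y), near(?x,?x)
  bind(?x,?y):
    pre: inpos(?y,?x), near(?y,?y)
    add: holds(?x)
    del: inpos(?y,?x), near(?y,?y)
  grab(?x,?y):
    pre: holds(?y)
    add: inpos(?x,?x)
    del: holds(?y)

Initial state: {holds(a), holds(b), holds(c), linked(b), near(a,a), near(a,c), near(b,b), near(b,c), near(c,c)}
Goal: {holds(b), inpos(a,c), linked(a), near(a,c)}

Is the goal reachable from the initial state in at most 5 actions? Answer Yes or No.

Yes

1. swap(b,a)  →  {holds(a), holds(b), holds(c), inpos(b,a), linked(a), near(a,a), near(a,c), near(b,b), near(b,c), near(c,c)}
2. swap(a,c)  →  {holds(a), holds(b), holds(c), inpos(a,c), inpos(b,a), linked(c), near(a,a), near(a,c), near(b,b), near(b,c), near(c,c)}
3. swap(c,a)  →  {holds(a), holds(b), holds(c), inpos(a,c), inpos(b,a), inpos(c,a), linked(a), near(a,a), near(a,c), near(b,b), near(b,c), near(c,c)}
optimal plan length = 3; 3 ≤ 5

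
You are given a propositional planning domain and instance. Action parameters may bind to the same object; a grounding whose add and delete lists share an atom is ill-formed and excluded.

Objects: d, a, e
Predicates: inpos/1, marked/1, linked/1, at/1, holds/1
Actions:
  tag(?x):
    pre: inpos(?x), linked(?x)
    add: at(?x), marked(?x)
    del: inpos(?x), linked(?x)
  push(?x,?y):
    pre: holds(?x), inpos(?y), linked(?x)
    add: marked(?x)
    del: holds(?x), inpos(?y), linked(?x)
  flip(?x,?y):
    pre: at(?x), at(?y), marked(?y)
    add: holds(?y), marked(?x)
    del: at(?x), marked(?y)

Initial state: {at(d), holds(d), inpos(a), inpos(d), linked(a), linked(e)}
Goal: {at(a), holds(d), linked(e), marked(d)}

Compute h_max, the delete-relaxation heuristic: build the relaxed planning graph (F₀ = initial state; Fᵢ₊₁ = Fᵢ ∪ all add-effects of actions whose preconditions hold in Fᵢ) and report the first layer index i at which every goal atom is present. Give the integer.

2

F0 = init (6 atoms)
F1 = F0 ∪ {at(a), marked(a)}  (8 atoms)
F2 = F1 ∪ {holds(a), marked(d)}  (10 atoms)
goal ⊆ F2  ⇒  h_max = 2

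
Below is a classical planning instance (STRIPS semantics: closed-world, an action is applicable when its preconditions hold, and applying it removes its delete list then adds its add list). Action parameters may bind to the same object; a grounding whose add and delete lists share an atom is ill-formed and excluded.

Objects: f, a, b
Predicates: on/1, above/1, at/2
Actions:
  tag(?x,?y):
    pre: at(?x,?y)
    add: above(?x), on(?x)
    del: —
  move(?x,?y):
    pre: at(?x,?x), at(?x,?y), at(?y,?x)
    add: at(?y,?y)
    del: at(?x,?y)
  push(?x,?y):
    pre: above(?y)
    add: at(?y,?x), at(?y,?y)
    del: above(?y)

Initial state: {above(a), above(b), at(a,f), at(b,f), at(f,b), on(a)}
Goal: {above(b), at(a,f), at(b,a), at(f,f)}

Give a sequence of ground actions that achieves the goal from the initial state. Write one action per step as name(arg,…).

push(a,b); tag(b,f); move(b,f)

1. push(a,b)  →  {above(a), at(a,f), at(b,a), at(b,b), at(b,f), at(f,b), on(a)}
2. tag(b,f)  →  {above(a), above(b), at(a,f), at(b,a), at(b,b), at(b,f), at(f,b), on(a), on(b)}
3. move(b,f)  →  {above(a), above(b), at(a,f), at(b,a), at(b,b), at(f,b), at(f,f), on(a), on(b)}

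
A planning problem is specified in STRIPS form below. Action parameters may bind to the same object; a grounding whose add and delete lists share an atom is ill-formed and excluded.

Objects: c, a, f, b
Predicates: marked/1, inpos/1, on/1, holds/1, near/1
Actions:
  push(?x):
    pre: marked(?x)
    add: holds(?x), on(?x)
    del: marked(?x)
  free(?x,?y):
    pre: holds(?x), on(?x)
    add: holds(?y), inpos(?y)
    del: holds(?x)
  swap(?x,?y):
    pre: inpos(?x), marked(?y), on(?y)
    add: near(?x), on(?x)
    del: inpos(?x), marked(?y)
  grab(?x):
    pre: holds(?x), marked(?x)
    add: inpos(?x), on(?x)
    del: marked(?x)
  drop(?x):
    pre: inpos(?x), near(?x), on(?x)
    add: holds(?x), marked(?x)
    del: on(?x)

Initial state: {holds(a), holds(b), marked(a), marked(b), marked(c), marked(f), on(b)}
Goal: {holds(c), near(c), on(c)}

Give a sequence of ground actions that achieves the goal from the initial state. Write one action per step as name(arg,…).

1. free(b,c)  →  {holds(a), holds(c), inpos(c), marked(a), marked(b), marked(c), marked(f), on(b)}
2. swap(c,b)  →  {holds(a), holds(c), marked(a), marked(c), marked(f), near(c), on(b), on(c)}

free(b,c); swap(c,b)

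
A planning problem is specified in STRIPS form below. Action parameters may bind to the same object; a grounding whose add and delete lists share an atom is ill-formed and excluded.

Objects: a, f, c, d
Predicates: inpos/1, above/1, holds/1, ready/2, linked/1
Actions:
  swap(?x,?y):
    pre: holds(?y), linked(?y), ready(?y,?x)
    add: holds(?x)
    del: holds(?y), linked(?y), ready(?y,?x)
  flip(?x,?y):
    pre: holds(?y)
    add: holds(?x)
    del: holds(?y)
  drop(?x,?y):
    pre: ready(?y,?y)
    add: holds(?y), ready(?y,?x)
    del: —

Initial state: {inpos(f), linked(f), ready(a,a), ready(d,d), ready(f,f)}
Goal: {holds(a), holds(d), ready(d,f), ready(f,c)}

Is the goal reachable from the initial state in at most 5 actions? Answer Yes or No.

Yes

1. drop(a,a)  →  {holds(a), inpos(f), linked(f), ready(a,a), ready(d,d), ready(f,f)}
2. drop(f,d)  →  {holds(a), holds(d), inpos(f), linked(f), ready(a,a), ready(d,d), ready(d,f), ready(f,f)}
3. drop(c,f)  →  {holds(a), holds(d), holds(f), inpos(f), linked(f), ready(a,a), ready(d,d), ready(d,f), ready(f,c), ready(f,f)}
optimal plan length = 3; 3 ≤ 5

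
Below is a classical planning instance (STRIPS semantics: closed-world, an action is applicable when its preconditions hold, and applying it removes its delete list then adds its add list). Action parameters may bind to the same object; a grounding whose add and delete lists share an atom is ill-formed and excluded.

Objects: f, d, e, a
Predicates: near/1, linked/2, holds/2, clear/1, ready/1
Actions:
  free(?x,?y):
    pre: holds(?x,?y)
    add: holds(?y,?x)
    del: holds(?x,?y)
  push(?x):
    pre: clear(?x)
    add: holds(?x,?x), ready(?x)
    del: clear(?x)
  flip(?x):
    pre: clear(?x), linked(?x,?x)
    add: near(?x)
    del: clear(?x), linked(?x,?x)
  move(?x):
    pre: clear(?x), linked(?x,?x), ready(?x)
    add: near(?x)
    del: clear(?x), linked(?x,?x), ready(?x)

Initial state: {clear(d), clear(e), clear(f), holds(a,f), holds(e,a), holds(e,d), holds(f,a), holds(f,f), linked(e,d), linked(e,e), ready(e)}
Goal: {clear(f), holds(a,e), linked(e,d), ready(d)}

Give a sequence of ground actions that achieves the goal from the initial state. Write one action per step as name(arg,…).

free(e,a); push(d)

1. free(e,a)  →  {clear(d), clear(e), clear(f), holds(a,e), holds(a,f), holds(e,d), holds(f,a), holds(f,f), linked(e,d), linked(e,e), ready(e)}
2. push(d)  →  {clear(e), clear(f), holds(a,e), holds(a,f), holds(d,d), holds(e,d), holds(f,a), holds(f,f), linked(e,d), linked(e,e), ready(d), ready(e)}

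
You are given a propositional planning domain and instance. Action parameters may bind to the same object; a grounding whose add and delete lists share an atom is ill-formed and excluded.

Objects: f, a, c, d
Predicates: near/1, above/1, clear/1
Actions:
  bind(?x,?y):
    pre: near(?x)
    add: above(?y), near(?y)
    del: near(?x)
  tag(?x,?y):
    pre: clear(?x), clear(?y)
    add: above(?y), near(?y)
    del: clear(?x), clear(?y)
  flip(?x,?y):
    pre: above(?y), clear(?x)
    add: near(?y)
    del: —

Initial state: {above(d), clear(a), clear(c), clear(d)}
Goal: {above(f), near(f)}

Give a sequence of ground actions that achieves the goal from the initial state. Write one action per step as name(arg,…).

tag(a,a); bind(a,f)

1. tag(a,a)  →  {above(a), above(d), clear(c), clear(d), near(a)}
2. bind(a,f)  →  {above(a), above(d), above(f), clear(c), clear(d), near(f)}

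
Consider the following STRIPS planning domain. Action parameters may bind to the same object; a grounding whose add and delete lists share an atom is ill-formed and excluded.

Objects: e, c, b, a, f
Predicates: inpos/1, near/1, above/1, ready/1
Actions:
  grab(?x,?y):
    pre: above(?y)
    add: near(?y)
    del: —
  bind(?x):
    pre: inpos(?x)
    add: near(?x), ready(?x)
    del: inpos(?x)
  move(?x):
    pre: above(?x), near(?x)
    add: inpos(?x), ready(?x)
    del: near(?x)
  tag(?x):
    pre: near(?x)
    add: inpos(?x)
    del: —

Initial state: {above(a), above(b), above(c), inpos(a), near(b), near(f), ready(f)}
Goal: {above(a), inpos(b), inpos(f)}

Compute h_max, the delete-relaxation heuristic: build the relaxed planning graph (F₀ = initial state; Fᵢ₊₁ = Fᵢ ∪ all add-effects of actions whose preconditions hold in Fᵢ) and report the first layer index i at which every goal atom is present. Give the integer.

1

F0 = init (7 atoms)
F1 = F0 ∪ {inpos(b), inpos(f), near(a), near(c), ready(a), ready(b)}  (13 atoms)
goal ⊆ F1  ⇒  h_max = 1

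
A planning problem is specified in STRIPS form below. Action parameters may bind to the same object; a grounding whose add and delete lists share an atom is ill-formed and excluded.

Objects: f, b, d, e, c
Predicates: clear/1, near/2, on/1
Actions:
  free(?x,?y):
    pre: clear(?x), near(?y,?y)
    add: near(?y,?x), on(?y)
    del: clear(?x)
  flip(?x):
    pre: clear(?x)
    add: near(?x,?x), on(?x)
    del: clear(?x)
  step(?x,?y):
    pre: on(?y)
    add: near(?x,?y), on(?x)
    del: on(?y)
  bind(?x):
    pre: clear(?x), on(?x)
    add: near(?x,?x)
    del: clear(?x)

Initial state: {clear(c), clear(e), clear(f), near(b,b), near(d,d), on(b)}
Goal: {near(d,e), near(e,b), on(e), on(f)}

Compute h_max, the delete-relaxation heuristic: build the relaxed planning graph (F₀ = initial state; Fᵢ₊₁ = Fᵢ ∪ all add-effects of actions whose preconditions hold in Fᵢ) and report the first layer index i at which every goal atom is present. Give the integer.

F0 = init (6 atoms)
F1 = F0 ∪ {near(b,c), near(b,e), near(b,f), near(c,b), near(c,c), near(d,b), near(d,c), near(d,e), near(d,f), near(e,b), near(e,e), near(f,b), near(f,f), on(c), on(d), on(e), on(f)}  (23 atoms)
goal ⊆ F1  ⇒  h_max = 1

1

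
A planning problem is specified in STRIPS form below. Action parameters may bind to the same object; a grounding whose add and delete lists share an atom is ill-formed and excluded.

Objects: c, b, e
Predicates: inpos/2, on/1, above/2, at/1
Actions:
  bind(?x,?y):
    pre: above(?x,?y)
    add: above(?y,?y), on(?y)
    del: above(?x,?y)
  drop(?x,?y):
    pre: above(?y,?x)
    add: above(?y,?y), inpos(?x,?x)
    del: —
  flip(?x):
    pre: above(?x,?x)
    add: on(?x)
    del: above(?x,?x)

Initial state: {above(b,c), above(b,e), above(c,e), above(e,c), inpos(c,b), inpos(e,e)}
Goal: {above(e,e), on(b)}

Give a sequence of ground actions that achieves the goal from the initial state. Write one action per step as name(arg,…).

1. bind(c,e)  →  {above(b,c), above(b,e), above(e,c), above(e,e), inpos(c,b), inpos(e,e), on(e)}
2. drop(c,b)  →  {above(b,b), above(b,c), above(b,e), above(e,c), above(e,e), inpos(c,b), inpos(c,c), inpos(e,e), on(e)}
3. flip(b)  →  {above(b,c), above(b,e), above(e,c), above(e,e), inpos(c,b), inpos(c,c), inpos(e,e), on(b), on(e)}

bind(c,e); drop(c,b); flip(b)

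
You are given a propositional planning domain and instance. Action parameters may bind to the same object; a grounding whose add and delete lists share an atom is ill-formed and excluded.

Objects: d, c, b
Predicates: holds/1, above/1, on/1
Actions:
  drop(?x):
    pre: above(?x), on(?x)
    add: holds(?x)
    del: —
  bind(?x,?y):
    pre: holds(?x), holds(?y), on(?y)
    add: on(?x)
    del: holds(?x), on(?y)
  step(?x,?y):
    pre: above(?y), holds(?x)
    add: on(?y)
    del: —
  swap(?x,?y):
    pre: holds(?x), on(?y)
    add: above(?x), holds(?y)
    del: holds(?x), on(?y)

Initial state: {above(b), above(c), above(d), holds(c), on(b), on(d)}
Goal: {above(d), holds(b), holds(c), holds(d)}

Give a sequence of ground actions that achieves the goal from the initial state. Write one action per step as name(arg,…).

1. drop(d)  →  {above(b), above(c), above(d), holds(c), holds(d), on(b), on(d)}
2. drop(b)  →  {above(b), above(c), above(d), holds(b), holds(c), holds(d), on(b), on(d)}

drop(d); drop(b)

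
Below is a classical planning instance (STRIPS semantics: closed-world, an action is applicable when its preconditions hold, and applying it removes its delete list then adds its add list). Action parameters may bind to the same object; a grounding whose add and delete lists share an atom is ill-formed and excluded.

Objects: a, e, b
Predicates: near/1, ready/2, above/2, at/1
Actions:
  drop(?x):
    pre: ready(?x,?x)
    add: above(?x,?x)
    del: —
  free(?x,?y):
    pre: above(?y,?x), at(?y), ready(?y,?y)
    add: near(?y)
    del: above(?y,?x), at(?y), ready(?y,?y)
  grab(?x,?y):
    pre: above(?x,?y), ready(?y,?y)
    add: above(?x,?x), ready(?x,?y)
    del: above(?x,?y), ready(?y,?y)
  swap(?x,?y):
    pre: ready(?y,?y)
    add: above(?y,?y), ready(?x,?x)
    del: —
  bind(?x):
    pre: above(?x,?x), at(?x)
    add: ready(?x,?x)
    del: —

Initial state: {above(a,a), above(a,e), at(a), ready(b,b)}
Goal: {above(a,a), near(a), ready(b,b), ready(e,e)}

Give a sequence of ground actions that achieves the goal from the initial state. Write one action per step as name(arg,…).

1. swap(a,b)  →  {above(a,a), above(a,e), above(b,b), at(a), ready(a,a), ready(b,b)}
2. free(e,a)  →  {above(a,a), above(b,b), near(a), ready(b,b)}
3. swap(e,b)  →  {above(a,a), above(b,b), near(a), ready(b,b), ready(e,e)}

swap(a,b); free(e,a); swap(e,b)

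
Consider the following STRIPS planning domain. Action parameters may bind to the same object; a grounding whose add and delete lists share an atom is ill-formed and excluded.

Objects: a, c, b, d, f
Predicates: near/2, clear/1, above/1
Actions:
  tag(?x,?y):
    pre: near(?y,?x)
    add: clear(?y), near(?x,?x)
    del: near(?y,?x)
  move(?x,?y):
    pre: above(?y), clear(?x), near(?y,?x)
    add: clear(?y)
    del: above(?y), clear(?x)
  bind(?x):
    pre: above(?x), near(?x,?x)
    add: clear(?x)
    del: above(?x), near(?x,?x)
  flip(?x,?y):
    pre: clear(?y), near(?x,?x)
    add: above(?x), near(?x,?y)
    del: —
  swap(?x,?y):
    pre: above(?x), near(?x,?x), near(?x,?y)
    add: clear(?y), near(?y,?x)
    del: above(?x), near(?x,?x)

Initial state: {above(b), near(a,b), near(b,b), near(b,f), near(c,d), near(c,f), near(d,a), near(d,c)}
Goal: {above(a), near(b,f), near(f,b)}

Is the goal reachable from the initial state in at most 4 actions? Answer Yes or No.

1. tag(a,d)  →  {above(b), clear(d), near(a,a), near(a,b), near(b,b), near(b,f), near(c,d), near(c,f), near(d,c)}
2. flip(a,d)  →  {above(a), above(b), clear(d), near(a,a), near(a,b), near(a,d), near(b,b), near(b,f), near(c,d), near(c,f), near(d,c)}
3. swap(b,f)  →  {above(a), clear(d), clear(f), near(a,a), near(a,b), near(a,d), near(b,f), near(c,d), near(c,f), near(d,c), near(f,b)}
optimal plan length = 3; 3 ≤ 4

Yes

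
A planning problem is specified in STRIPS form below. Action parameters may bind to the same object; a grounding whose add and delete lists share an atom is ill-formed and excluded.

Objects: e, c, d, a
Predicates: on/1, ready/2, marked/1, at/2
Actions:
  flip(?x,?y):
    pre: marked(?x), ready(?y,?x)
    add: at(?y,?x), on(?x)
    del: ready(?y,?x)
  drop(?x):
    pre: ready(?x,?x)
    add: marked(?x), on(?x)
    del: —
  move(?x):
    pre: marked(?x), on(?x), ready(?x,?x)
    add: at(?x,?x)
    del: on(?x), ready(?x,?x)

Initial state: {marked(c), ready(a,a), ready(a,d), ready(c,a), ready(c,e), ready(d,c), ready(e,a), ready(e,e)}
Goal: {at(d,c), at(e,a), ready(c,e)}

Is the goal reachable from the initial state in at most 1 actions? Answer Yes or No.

No

1. flip(c,d)  →  {at(d,c), marked(c), on(c), ready(a,a), ready(a,d), ready(c,a), ready(c,e), ready(e,a), ready(e,e)}
2. drop(a)  →  {at(d,c), marked(a), marked(c), on(a), on(c), ready(a,a), ready(a,d), ready(c,a), ready(c,e), ready(e,a), ready(e,e)}
3. flip(a,e)  →  {at(d,c), at(e,a), marked(a), marked(c), on(a), on(c), ready(a,a), ready(a,d), ready(c,a), ready(c,e), ready(e,e)}
optimal plan length = 3; 3 > 1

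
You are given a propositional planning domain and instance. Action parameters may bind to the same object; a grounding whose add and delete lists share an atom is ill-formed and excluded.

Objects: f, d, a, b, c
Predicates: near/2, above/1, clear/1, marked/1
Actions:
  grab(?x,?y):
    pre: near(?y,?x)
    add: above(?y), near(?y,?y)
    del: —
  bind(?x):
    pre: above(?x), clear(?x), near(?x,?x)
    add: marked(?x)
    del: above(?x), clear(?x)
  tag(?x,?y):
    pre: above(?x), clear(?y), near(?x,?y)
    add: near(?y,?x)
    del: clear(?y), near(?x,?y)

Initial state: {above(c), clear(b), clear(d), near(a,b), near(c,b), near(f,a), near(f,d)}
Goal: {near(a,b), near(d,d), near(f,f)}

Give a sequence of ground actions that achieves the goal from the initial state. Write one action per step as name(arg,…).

1. grab(d,f)  →  {above(c), above(f), clear(b), clear(d), near(a,b), near(c,b), near(f,a), near(f,d), near(f,f)}
2. tag(f,d)  →  {above(c), above(f), clear(b), near(a,b), near(c,b), near(d,f), near(f,a), near(f,f)}
3. grab(f,d)  →  {above(c), above(d), above(f), clear(b), near(a,b), near(c,b), near(d,d), near(d,f), near(f,a), near(f,f)}

grab(d,f); tag(f,d); grab(f,d)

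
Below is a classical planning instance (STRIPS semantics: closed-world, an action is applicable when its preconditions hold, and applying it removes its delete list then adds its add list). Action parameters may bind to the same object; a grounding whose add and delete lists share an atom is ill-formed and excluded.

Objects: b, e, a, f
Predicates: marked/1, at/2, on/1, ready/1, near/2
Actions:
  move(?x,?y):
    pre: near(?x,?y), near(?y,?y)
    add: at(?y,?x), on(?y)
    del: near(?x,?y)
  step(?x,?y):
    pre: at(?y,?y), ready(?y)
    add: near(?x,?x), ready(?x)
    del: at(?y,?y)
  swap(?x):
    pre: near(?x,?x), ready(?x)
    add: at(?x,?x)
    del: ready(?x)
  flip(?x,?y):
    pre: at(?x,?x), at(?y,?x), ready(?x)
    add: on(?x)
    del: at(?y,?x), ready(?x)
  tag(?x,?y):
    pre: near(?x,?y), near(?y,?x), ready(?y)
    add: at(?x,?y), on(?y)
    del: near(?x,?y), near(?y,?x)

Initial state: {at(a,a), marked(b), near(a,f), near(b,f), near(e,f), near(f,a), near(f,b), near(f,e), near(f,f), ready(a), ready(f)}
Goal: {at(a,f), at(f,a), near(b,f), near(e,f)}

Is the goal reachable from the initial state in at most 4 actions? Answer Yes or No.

Yes

1. move(a,f)  →  {at(a,a), at(f,a), marked(b), near(b,f), near(e,f), near(f,a), near(f,b), near(f,e), near(f,f), on(f), ready(a), ready(f)}
2. step(a,a)  →  {at(f,a), marked(b), near(a,a), near(b,f), near(e,f), near(f,a), near(f,b), near(f,e), near(f,f), on(f), ready(a), ready(f)}
3. move(f,a)  →  {at(a,f), at(f,a), marked(b), near(a,a), near(b,f), near(e,f), near(f,b), near(f,e), near(f,f), on(a), on(f), ready(a), ready(f)}
optimal plan length = 3; 3 ≤ 4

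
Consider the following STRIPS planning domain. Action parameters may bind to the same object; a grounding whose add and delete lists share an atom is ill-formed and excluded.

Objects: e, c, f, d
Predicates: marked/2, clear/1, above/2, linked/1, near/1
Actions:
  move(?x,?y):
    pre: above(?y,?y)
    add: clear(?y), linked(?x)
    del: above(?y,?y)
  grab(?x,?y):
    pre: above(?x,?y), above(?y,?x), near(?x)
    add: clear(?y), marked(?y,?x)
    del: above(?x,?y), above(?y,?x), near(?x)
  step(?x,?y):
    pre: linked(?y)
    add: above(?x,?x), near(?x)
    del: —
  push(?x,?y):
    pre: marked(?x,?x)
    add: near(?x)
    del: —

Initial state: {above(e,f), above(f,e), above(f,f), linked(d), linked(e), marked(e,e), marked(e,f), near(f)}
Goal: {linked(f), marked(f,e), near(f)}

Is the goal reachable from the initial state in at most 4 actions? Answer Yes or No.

1. move(f,f)  →  {above(e,f), above(f,e), clear(f), linked(d), linked(e), linked(f), marked(e,e), marked(e,f), near(f)}
2. step(e,e)  →  {above(e,e), above(e,f), above(f,e), clear(f), linked(d), linked(e), linked(f), marked(e,e), marked(e,f), near(e), near(f)}
3. grab(e,f)  →  {above(e,e), clear(f), linked(d), linked(e), linked(f), marked(e,e), marked(e,f), marked(f,e), near(f)}
optimal plan length = 3; 3 ≤ 4

Yes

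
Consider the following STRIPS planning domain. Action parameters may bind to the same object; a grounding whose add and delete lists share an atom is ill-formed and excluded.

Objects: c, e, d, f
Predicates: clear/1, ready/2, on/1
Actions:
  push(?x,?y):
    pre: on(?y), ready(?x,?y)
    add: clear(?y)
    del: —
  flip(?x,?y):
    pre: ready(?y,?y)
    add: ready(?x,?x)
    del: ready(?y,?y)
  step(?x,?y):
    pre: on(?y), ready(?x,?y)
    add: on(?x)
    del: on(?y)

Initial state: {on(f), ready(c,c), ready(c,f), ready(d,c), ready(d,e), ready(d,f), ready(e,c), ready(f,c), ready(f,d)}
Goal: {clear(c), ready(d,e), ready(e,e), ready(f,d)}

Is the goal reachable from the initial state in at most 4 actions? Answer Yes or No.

Yes

1. flip(e,c)  →  {on(f), ready(c,f), ready(d,c), ready(d,e), ready(d,f), ready(e,c), ready(e,e), ready(f,c), ready(f,d)}
2. step(c,f)  →  {on(c), ready(c,f), ready(d,c), ready(d,e), ready(d,f), ready(e,c), ready(e,e), ready(f,c), ready(f,d)}
3. push(e,c)  →  {clear(c), on(c), ready(c,f), ready(d,c), ready(d,e), ready(d,f), ready(e,c), ready(e,e), ready(f,c), ready(f,d)}
optimal plan length = 3; 3 ≤ 4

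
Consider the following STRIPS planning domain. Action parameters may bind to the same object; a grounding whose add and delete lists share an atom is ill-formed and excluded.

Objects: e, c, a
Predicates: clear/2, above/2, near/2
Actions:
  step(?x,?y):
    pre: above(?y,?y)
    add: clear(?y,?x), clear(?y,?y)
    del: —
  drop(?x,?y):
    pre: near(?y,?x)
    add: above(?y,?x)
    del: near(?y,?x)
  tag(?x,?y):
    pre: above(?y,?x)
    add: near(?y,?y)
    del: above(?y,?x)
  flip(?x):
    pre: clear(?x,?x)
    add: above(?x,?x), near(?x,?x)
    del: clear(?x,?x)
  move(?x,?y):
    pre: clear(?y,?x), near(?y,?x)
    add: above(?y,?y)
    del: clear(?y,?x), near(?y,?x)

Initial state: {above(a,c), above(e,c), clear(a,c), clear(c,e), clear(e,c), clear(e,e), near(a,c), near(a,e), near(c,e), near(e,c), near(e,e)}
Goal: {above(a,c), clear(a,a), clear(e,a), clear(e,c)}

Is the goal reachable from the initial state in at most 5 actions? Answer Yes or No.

Yes

1. drop(e,e)  →  {above(a,c), above(e,c), above(e,e), clear(a,c), clear(c,e), clear(e,c), clear(e,e), near(a,c), near(a,e), near(c,e), near(e,c)}
2. step(a,e)  →  {above(a,c), above(e,c), above(e,e), clear(a,c), clear(c,e), clear(e,a), clear(e,c), clear(e,e), near(a,c), near(a,e), near(c,e), near(e,c)}
3. move(c,a)  →  {above(a,a), above(a,c), above(e,c), above(e,e), clear(c,e), clear(e,a), clear(e,c), clear(e,e), near(a,e), near(c,e), near(e,c)}
4. step(e,a)  →  {above(a,a), above(a,c), above(e,c), above(e,e), clear(a,a), clear(a,e), clear(c,e), clear(e,a), clear(e,c), clear(e,e), near(a,e), near(c,e), near(e,c)}
optimal plan length = 4; 4 ≤ 5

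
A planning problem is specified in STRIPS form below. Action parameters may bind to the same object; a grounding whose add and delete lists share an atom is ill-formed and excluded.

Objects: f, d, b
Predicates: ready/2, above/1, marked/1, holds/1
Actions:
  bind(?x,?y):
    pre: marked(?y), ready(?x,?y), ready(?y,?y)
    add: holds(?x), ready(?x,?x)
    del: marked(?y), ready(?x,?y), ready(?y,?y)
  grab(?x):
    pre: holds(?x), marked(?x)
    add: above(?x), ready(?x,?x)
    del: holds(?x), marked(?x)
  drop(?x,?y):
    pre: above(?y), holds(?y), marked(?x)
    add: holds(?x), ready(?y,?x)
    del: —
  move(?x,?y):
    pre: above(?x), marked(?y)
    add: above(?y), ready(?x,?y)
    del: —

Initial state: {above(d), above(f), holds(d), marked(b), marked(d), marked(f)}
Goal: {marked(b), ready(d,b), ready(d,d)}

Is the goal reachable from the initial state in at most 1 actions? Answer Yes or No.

1. grab(d)  →  {above(d), above(f), marked(b), marked(f), ready(d,d)}
2. move(d,b)  →  {above(b), above(d), above(f), marked(b), marked(f), ready(d,b), ready(d,d)}
optimal plan length = 2; 2 > 1

No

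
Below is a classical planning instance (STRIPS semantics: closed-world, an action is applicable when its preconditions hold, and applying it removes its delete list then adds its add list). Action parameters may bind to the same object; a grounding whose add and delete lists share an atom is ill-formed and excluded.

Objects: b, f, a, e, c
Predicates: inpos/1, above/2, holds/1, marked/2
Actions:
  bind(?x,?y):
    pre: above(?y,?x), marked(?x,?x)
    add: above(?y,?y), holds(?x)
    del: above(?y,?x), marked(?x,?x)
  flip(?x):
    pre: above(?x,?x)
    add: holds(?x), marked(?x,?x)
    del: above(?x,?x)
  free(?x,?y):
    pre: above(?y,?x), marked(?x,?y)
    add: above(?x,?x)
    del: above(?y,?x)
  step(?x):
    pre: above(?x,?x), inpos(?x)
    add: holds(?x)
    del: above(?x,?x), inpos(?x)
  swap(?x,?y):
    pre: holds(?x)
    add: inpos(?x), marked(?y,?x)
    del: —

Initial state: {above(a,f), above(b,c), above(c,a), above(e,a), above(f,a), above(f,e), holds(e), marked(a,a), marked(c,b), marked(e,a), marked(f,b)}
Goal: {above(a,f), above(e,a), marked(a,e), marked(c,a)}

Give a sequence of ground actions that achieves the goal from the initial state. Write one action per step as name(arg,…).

1. bind(a,f)  →  {above(a,f), above(b,c), above(c,a), above(e,a), above(f,e), above(f,f), holds(a), holds(e), marked(c,b), marked(e,a), marked(f,b)}
2. swap(a,c)  →  {above(a,f), above(b,c), above(c,a), above(e,a), above(f,e), above(f,f), holds(a), holds(e), inpos(a), marked(c,a), marked(c,b), marked(e,a), marked(f,b)}
3. swap(e,a)  →  {above(a,f), above(b,c), above(c,a), above(e,a), above(f,e), above(f,f), holds(a), holds(e), inpos(a), inpos(e), marked(a,e), marked(c,a), marked(c,b), marked(e,a), marked(f,b)}

bind(a,f); swap(a,c); swap(e,a)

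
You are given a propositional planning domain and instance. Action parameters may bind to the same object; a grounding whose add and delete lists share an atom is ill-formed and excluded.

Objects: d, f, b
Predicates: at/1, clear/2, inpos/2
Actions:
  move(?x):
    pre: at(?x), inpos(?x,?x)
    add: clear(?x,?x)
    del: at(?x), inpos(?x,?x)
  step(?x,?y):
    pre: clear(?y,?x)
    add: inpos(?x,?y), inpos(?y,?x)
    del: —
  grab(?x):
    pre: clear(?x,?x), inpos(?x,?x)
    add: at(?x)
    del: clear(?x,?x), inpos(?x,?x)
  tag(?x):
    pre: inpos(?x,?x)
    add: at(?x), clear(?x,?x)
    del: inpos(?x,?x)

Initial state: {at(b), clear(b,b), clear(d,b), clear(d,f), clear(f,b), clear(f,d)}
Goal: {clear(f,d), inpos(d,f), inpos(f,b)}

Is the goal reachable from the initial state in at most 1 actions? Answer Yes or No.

No

1. step(d,f)  →  {at(b), clear(b,b), clear(d,b), clear(d,f), clear(f,b), clear(f,d), inpos(d,f), inpos(f,d)}
2. step(b,f)  →  {at(b), clear(b,b), clear(d,b), clear(d,f), clear(f,b), clear(f,d), inpos(b,f), inpos(d,f), inpos(f,b), inpos(f,d)}
optimal plan length = 2; 2 > 1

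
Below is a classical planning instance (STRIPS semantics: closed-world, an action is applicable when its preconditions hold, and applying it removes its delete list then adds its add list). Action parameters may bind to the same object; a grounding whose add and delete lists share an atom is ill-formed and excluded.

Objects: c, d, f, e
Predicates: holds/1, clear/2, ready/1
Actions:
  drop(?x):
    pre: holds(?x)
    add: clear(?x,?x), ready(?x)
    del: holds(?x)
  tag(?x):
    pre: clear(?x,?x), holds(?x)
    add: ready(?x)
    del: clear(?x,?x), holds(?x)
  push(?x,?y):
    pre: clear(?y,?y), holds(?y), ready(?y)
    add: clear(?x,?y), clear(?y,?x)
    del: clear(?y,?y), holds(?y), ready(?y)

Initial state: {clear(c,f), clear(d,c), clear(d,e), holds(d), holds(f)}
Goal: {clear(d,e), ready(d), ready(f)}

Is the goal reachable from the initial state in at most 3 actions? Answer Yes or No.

Yes

1. drop(d)  →  {clear(c,f), clear(d,c), clear(d,d), clear(d,e), holds(f), ready(d)}
2. drop(f)  →  {clear(c,f), clear(d,c), clear(d,d), clear(d,e), clear(f,f), ready(d), ready(f)}
optimal plan length = 2; 2 ≤ 3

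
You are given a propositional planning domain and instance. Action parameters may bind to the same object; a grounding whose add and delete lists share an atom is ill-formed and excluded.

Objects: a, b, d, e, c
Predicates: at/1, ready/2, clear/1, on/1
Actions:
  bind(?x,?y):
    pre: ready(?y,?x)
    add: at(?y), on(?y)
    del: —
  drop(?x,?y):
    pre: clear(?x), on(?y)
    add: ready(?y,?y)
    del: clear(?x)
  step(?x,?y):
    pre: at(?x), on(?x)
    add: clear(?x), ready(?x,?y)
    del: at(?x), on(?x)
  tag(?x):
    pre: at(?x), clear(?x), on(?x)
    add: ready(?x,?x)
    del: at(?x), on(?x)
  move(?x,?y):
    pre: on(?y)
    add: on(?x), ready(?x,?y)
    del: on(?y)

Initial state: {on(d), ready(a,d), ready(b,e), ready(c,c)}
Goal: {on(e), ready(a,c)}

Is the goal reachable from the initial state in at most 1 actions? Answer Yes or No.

No

1. bind(d,a)  →  {at(a), on(a), on(d), ready(a,d), ready(b,e), ready(c,c)}
2. step(a,c)  →  {clear(a), on(d), ready(a,c), ready(a,d), ready(b,e), ready(c,c)}
3. move(e,d)  →  {clear(a), on(e), ready(a,c), ready(a,d), ready(b,e), ready(c,c), ready(e,d)}
optimal plan length = 3; 3 > 1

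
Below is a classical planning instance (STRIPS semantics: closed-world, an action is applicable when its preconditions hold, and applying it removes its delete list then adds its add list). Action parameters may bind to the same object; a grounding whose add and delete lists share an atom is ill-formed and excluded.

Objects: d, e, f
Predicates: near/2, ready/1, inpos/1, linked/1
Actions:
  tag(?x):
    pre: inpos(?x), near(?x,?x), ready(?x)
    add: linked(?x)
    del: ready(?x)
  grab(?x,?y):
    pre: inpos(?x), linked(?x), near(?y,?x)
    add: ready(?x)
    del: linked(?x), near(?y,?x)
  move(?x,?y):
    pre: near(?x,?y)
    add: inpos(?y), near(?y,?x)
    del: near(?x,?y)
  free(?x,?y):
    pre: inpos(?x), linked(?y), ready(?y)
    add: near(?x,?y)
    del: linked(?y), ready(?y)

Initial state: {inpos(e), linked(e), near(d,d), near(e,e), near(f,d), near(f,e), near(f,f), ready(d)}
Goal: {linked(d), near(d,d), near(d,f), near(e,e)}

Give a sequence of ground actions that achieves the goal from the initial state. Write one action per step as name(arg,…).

move(f,d); tag(d)

1. move(f,d)  →  {inpos(d), inpos(e), linked(e), near(d,d), near(d,f), near(e,e), near(f,e), near(f,f), ready(d)}
2. tag(d)  →  {inpos(d), inpos(e), linked(d), linked(e), near(d,d), near(d,f), near(e,e), near(f,e), near(f,f)}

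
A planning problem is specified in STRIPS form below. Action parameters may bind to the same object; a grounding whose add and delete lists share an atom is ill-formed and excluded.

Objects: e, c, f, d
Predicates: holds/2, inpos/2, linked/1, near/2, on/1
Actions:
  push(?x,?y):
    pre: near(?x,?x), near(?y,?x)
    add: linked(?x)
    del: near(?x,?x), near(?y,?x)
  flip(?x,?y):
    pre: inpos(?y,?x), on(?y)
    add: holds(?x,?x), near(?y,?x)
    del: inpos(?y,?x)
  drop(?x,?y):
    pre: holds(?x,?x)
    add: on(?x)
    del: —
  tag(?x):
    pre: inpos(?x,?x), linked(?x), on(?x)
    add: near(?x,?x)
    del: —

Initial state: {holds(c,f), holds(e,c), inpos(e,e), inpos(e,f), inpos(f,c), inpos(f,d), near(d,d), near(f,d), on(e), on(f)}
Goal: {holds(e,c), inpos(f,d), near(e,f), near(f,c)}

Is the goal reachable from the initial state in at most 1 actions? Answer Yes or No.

1. flip(c,f)  →  {holds(c,c), holds(c,f), holds(e,c), inpos(e,e), inpos(e,f), inpos(f,d), near(d,d), near(f,c), near(f,d), on(e), on(f)}
2. flip(f,e)  →  {holds(c,c), holds(c,f), holds(e,c), holds(f,f), inpos(e,e), inpos(f,d), near(d,d), near(e,f), near(f,c), near(f,d), on(e), on(f)}
optimal plan length = 2; 2 > 1

No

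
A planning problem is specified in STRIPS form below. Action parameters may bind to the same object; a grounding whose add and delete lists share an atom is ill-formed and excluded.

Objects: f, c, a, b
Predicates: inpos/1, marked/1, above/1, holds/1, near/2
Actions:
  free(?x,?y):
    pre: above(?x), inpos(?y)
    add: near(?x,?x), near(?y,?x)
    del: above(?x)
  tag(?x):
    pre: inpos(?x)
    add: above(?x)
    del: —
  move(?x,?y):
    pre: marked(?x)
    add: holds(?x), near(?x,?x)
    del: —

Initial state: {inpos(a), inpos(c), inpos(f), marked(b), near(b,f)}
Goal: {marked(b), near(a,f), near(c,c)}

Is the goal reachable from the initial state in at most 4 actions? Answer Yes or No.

1. tag(f)  →  {above(f), inpos(a), inpos(c), inpos(f), marked(b), near(b,f)}
2. free(f,a)  →  {inpos(a), inpos(c), inpos(f), marked(b), near(a,f), near(b,f), near(f,f)}
3. tag(c)  →  {above(c), inpos(a), inpos(c), inpos(f), marked(b), near(a,f), near(b,f), near(f,f)}
4. free(c,f)  →  {inpos(a), inpos(c), inpos(f), marked(b), near(a,f), near(b,f), near(c,c), near(f,c), near(f,f)}
optimal plan length = 4; 4 ≤ 4

Yes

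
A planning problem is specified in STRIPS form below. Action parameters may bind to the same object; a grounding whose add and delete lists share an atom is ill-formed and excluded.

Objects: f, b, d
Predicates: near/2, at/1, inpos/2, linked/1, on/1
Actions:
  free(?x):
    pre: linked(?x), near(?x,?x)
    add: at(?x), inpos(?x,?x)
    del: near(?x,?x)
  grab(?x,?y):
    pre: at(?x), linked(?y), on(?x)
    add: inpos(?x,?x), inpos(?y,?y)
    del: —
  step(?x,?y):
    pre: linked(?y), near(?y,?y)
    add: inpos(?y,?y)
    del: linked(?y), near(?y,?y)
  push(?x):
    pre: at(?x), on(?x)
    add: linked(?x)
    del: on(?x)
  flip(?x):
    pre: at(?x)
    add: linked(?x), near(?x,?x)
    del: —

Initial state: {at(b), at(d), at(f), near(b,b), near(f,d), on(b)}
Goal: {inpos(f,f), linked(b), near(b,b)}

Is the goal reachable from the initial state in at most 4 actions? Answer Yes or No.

Yes

1. push(b)  →  {at(b), at(d), at(f), linked(b), near(b,b), near(f,d)}
2. flip(f)  →  {at(b), at(d), at(f), linked(b), linked(f), near(b,b), near(f,d), near(f,f)}
3. free(f)  →  {at(b), at(d), at(f), inpos(f,f), linked(b), linked(f), near(b,b), near(f,d)}
optimal plan length = 3; 3 ≤ 4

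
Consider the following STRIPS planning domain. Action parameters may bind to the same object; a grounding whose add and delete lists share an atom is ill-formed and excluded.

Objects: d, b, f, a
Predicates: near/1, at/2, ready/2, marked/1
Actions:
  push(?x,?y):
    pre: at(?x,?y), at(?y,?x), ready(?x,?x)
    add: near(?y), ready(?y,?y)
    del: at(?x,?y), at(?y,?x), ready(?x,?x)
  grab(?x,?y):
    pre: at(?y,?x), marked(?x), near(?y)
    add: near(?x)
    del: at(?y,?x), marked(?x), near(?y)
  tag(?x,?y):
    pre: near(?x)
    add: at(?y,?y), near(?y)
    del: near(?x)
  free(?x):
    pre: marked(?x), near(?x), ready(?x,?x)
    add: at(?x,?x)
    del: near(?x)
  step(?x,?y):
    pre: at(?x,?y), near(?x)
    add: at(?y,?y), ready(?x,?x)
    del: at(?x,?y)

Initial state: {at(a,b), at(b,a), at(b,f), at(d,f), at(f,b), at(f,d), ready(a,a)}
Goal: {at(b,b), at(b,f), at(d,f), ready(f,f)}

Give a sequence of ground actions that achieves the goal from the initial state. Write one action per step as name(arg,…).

1. push(a,b)  →  {at(b,f), at(d,f), at(f,b), at(f,d), near(b), ready(b,b)}
2. tag(b,f)  →  {at(b,f), at(d,f), at(f,b), at(f,d), at(f,f), near(f), ready(b,b)}
3. step(f,b)  →  {at(b,b), at(b,f), at(d,f), at(f,d), at(f,f), near(f), ready(b,b), ready(f,f)}

push(a,b); tag(b,f); step(f,b)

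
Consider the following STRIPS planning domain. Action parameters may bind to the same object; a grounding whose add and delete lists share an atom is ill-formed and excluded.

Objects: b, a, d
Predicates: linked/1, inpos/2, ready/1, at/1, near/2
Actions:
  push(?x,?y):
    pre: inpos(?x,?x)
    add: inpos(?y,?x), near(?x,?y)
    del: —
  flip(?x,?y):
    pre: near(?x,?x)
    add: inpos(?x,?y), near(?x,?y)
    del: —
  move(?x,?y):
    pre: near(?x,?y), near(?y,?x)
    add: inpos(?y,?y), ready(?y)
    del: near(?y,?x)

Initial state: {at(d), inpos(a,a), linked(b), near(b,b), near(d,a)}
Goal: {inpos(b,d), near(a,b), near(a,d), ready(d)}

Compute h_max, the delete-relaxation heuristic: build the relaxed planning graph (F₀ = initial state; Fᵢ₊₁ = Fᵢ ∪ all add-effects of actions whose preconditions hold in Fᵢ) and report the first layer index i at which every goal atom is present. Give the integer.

2

F0 = init (5 atoms)
F1 = F0 ∪ {inpos(b,a), inpos(b,b), inpos(b,d), inpos(d,a), near(a,a), near(a,b), near(a,d), near(b,a), near(b,d), ready(b)}  (15 atoms)
F2 = F1 ∪ {inpos(a,b), inpos(a,d), inpos(d,b), inpos(d,d), ready(a), ready(d)}  (21 atoms)
goal ⊆ F2  ⇒  h_max = 2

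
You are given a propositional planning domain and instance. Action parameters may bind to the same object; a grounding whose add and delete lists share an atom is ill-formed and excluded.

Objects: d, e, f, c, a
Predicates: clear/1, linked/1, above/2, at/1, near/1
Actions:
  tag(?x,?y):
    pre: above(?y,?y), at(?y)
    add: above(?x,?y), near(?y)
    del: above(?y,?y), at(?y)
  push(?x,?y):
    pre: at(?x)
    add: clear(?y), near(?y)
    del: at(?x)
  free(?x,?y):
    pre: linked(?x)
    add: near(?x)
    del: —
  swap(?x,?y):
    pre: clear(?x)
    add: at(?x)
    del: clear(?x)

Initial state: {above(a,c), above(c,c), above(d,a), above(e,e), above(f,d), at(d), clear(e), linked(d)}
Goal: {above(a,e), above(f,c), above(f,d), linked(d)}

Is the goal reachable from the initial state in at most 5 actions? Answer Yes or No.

Yes

1. push(d,c)  →  {above(a,c), above(c,c), above(d,a), above(e,e), above(f,d), clear(c), clear(e), linked(d), near(c)}
2. swap(e,d)  →  {above(a,c), above(c,c), above(d,a), above(e,e), above(f,d), at(e), clear(c), linked(d), near(c)}
3. tag(a,e)  →  {above(a,c), above(a,e), above(c,c), above(d,a), above(f,d), clear(c), linked(d), near(c), near(e)}
4. swap(c,d)  →  {above(a,c), above(a,e), above(c,c), above(d,a), above(f,d), at(c), linked(d), near(c), near(e)}
5. tag(f,c)  →  {above(a,c), above(a,e), above(d,a), above(f,c), above(f,d), linked(d), near(c), near(e)}
optimal plan length = 5; 5 ≤ 5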